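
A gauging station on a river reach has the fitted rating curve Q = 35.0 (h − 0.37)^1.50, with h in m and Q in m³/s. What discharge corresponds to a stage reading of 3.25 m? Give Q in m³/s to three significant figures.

171 m³/s

Q = 35.0 × (3.25 − 0.37)^1.50 = 35.0 × 2.88^1.50 = 171.1 m³/s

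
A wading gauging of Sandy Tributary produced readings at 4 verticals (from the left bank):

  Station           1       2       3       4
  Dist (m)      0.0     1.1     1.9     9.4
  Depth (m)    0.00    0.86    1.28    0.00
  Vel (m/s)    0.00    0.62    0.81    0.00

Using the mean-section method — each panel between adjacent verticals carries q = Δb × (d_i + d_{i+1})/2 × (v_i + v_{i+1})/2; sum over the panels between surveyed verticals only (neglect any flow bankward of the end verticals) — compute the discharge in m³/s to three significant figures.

2.70 m³/s

Panel 1-2: Δb = 1.1 m, d̄ = (0.00+0.86)/2 = 0.43, v̄ = (0.00+0.62)/2 = 0.31 → q = 1.1×0.43×0.31 = 0.1466 m³/s
Panel 2-3: Δb = 0.8 m, d̄ = (0.86+1.28)/2 = 1.07, v̄ = (0.62+0.81)/2 = 0.715 → q = 0.8×1.07×0.715 = 0.6120 m³/s
Panel 3-4: Δb = 7.5 m, d̄ = (1.28+0.00)/2 = 0.64, v̄ = (0.81+0.00)/2 = 0.405 → q = 7.5×0.64×0.405 = 1.944 m³/s
Q = Σ q = 2.703 m³/s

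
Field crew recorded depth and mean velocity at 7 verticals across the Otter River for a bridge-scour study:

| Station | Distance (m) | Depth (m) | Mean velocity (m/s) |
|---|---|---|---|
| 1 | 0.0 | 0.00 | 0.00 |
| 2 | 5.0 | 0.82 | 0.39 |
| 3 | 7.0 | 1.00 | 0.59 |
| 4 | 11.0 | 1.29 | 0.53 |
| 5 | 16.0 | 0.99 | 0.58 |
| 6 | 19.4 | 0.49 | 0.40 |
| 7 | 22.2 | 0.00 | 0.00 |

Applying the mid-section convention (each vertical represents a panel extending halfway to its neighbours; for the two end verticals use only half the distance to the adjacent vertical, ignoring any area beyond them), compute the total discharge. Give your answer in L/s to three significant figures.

8990 L/s

w_2 = (7.0 − 0.0)/2 = 3.5 m; q_2 = 0.39 × 0.82 × 3.5 = 1.119 m³/s
w_3 = (11.0 − 5.0)/2 = 3 m; q_3 = 0.59 × 1.00 × 3 = 1.770 m³/s
w_4 = (16.0 − 7.0)/2 = 4.5 m; q_4 = 0.53 × 1.29 × 4.5 = 3.077 m³/s
w_5 = (19.4 − 11.0)/2 = 4.2 m; q_5 = 0.58 × 0.99 × 4.2 = 2.412 m³/s
w_6 = (22.2 − 16.0)/2 = 3.1 m; q_6 = 0.40 × 0.49 × 3.1 = 0.6076 m³/s
Stations 1, 7 contribute zero (depth or velocity is 0).
Q = Σ qᵢ = 8.985 m³/s
= 8.985 × 1000 = 8985 L/s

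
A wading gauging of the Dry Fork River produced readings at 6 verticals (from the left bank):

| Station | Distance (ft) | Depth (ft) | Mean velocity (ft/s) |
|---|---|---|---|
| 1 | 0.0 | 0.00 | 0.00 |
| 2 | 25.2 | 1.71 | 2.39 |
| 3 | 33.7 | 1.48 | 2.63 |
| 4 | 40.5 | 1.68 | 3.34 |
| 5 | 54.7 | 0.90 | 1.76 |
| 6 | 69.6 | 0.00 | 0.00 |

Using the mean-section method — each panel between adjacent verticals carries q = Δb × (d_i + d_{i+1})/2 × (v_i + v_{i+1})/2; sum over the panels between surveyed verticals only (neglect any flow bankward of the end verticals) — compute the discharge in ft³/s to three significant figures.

144 ft³/s

Panel 1-2: Δb = 25.2 ft, d̄ = (0.00+1.71)/2 = 0.855, v̄ = (0.00+2.39)/2 = 1.195 → q = 25.2×0.855×1.195 = 25.75 ft³/s
Panel 2-3: Δb = 8.5 ft, d̄ = (1.71+1.48)/2 = 1.595, v̄ = (2.39+2.63)/2 = 2.51 → q = 8.5×1.595×2.51 = 34.03 ft³/s
Panel 3-4: Δb = 6.8 ft, d̄ = (1.48+1.68)/2 = 1.58, v̄ = (2.63+3.34)/2 = 2.985 → q = 6.8×1.58×2.985 = 32.07 ft³/s
Panel 4-5: Δb = 14.2 ft, d̄ = (1.68+0.90)/2 = 1.29, v̄ = (3.34+1.76)/2 = 2.55 → q = 14.2×1.29×2.55 = 46.71 ft³/s
Panel 5-6: Δb = 14.9 ft, d̄ = (0.90+0.00)/2 = 0.45, v̄ = (1.76+0.00)/2 = 0.88 → q = 14.9×0.45×0.88 = 5.900 ft³/s
Q = Σ q = 144.5 ft³/s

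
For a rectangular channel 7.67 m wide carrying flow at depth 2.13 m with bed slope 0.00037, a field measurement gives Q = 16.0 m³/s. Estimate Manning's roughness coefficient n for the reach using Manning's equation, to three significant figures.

0.0242

A = b·y = 7.67 × 2.13 = 16.34 m²
P = b + 2y = 7.67 + 2×2.13 = 11.93 m
R = A/P = 16.34/11.93 = 1.369 m
n = (1/Q)·A·R^(2/3)·S^(1/2) = (1/16.0) × 16.34 × 1.233 × 0.01924 = 0.02422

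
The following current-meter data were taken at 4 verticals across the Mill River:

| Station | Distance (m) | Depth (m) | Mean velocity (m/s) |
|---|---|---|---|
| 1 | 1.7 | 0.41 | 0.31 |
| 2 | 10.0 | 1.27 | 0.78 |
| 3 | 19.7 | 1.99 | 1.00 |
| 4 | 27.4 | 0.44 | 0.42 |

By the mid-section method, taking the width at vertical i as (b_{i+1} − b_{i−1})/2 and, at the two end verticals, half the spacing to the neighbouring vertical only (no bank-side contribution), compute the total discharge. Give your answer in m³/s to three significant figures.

27.5 m³/s

w_1 = (10.0 − 1.7)/2 = 4.15 m; q_1 = 0.31 × 0.41 × 4.15 = 0.5275 m³/s
w_2 = (19.7 − 1.7)/2 = 9 m; q_2 = 0.78 × 1.27 × 9 = 8.915 m³/s
w_3 = (27.4 − 10.0)/2 = 8.7 m; q_3 = 1.00 × 1.99 × 8.7 = 17.31 m³/s
w_4 = (27.4 − 19.7)/2 = 3.85 m; q_4 = 0.42 × 0.44 × 3.85 = 0.7115 m³/s
Q = Σ qᵢ = 27.47 m³/s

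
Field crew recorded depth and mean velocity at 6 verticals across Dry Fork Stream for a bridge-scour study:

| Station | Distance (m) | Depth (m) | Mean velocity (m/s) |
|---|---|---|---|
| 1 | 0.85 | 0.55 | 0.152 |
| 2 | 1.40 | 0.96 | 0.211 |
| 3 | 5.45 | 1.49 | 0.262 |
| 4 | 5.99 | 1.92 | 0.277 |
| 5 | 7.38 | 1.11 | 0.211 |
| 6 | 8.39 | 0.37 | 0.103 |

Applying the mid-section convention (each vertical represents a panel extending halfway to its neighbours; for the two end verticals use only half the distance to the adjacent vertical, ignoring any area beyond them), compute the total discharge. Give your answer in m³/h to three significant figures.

w_1 = (1.40 − 0.85)/2 = 0.275 m; q_1 = 0.152 × 0.55 × 0.275 = 0.02299 m³/s
w_2 = (5.45 − 0.85)/2 = 2.3 m; q_2 = 0.211 × 0.96 × 2.3 = 0.4659 m³/s
w_3 = (5.99 − 1.40)/2 = 2.295 m; q_3 = 0.262 × 1.49 × 2.295 = 0.8959 m³/s
w_4 = (7.38 − 5.45)/2 = 0.965 m; q_4 = 0.277 × 1.92 × 0.965 = 0.5132 m³/s
w_5 = (8.39 − 5.99)/2 = 1.2 m; q_5 = 0.211 × 1.11 × 1.2 = 0.2811 m³/s
w_6 = (8.39 − 7.38)/2 = 0.505 m; q_6 = 0.103 × 0.37 × 0.505 = 0.01925 m³/s
Q = Σ qᵢ = 2.198 m³/s
= 2.198 × 3600 = 7914 m³/h

7910 m³/h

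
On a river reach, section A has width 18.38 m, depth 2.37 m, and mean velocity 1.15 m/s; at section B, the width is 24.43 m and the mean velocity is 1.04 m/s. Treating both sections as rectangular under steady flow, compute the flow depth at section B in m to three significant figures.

1.97 m

Q = A₁V₁ = (18.38×2.37) × 1.15 = 50.09 m³/s
d₂ = Q/(b₂ V₂) = 50.09/(24.43×1.04) = 1.972 m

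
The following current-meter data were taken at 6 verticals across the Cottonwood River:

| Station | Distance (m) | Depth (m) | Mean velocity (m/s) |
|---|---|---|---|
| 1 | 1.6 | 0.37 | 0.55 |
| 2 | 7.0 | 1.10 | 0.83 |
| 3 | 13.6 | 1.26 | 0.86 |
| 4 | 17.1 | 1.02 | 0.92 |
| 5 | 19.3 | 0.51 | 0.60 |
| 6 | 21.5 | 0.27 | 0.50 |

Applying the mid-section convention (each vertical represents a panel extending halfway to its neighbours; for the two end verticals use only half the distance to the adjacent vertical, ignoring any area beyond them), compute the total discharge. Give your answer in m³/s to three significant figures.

15.0 m³/s

w_1 = (7.0 − 1.6)/2 = 2.7 m; q_1 = 0.55 × 0.37 × 2.7 = 0.5495 m³/s
w_2 = (13.6 − 1.6)/2 = 6 m; q_2 = 0.83 × 1.10 × 6 = 5.478 m³/s
w_3 = (17.1 − 7.0)/2 = 5.05 m; q_3 = 0.86 × 1.26 × 5.05 = 5.472 m³/s
w_4 = (19.3 − 13.6)/2 = 2.85 m; q_4 = 0.92 × 1.02 × 2.85 = 2.674 m³/s
w_5 = (21.5 − 17.1)/2 = 2.2 m; q_5 = 0.60 × 0.51 × 2.2 = 0.6732 m³/s
w_6 = (21.5 − 19.3)/2 = 1.1 m; q_6 = 0.50 × 0.27 × 1.1 = 0.1485 m³/s
Q = Σ qᵢ = 15.00 m³/s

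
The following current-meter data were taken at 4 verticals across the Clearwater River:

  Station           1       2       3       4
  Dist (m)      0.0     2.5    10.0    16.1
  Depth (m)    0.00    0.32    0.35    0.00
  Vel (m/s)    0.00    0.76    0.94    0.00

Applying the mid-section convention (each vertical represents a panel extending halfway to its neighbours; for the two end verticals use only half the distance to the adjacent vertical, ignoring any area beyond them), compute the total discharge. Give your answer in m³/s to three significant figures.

w_2 = (10.0 − 0.0)/2 = 5 m; q_2 = 0.76 × 0.32 × 5 = 1.216 m³/s
w_3 = (16.1 − 2.5)/2 = 6.8 m; q_3 = 0.94 × 0.35 × 6.8 = 2.237 m³/s
Stations 1, 4 contribute zero (depth or velocity is 0).
Q = Σ qᵢ = 3.453 m³/s

3.45 m³/s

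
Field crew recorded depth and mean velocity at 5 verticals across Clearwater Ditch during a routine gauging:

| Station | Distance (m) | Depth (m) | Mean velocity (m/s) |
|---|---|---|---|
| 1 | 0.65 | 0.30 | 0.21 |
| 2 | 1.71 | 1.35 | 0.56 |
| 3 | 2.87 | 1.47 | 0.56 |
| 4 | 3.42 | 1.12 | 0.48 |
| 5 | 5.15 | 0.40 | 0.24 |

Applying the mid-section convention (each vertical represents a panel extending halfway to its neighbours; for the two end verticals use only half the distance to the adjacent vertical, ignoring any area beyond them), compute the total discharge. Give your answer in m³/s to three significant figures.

2.27 m³/s

w_1 = (1.71 − 0.65)/2 = 0.53 m; q_1 = 0.21 × 0.30 × 0.53 = 0.03339 m³/s
w_2 = (2.87 − 0.65)/2 = 1.11 m; q_2 = 0.56 × 1.35 × 1.11 = 0.8392 m³/s
w_3 = (3.42 − 1.71)/2 = 0.855 m; q_3 = 0.56 × 1.47 × 0.855 = 0.7038 m³/s
w_4 = (5.15 − 2.87)/2 = 1.14 m; q_4 = 0.48 × 1.12 × 1.14 = 0.6129 m³/s
w_5 = (5.15 − 3.42)/2 = 0.865 m; q_5 = 0.24 × 0.40 × 0.865 = 0.08304 m³/s
Q = Σ qᵢ = 2.272 m³/s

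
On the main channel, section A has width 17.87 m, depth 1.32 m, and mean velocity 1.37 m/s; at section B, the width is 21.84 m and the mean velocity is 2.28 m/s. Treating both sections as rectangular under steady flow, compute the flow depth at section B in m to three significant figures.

Q = A₁V₁ = (17.87×1.32) × 1.37 = 32.32 m³/s
d₂ = Q/(b₂ V₂) = 32.32/(21.84×2.28) = 0.6490 m

0.649 m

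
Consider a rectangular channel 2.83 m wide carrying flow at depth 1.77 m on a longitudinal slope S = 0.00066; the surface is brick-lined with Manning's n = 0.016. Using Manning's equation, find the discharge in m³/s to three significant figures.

A = b·y = 2.83 × 1.77 = 5.009 m²
P = b + 2y = 2.83 + 2×1.77 = 6.370 m
R = A/P = 5.009/6.370 = 0.7864 m
Q = (1/n)·A·R^(2/3)·S^(1/2) = (1/0.016) × 5.009 × 0.7864^(2/3) × 0.00066^(1/2) = 6.852 m³/s

6.85 m³/s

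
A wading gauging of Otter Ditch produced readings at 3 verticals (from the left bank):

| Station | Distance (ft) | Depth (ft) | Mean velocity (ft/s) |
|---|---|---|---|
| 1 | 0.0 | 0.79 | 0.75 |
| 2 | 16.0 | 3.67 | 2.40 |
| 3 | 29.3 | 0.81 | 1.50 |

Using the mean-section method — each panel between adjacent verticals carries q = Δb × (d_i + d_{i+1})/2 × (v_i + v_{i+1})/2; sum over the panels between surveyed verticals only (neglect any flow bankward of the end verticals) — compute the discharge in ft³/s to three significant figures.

Panel 1-2: Δb = 16 ft, d̄ = (0.79+3.67)/2 = 2.23, v̄ = (0.75+2.40)/2 = 1.575 → q = 16×2.23×1.575 = 56.20 ft³/s
Panel 2-3: Δb = 13.3 ft, d̄ = (3.67+0.81)/2 = 2.24, v̄ = (2.40+1.50)/2 = 1.95 → q = 13.3×2.24×1.95 = 58.09 ft³/s
Q = Σ q = 114.3 ft³/s

114 ft³/s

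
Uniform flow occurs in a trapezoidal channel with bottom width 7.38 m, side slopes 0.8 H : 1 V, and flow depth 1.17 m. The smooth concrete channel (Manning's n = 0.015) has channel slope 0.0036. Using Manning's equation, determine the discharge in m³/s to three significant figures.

37.3 m³/s

A = (b + z·y)·y = (7.38 + 0.8×1.17)×1.17 = 9.730 m²
P = b + 2y√(1+z²) = 7.38 + 2×1.17×√(1+0.8²) = 10.38 m
R = A/P = 9.730/10.38 = 0.9377 m
Q = (1/n)·A·R^(2/3)·S^(1/2) = (1/0.015) × 9.730 × 0.9377^(2/3) × 0.0036^(1/2) = 37.28 m³/s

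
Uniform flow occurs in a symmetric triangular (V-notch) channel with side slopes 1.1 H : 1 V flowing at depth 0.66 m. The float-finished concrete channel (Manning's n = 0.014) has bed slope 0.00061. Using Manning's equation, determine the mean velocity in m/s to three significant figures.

A = z·y² = 1.1×0.66² = 0.4792 m²
P = 2y√(1+z²) = 2×0.66×√(1+1.1²) = 1.962 m
R = A/P = 0.4792/1.962 = 0.2442 m
Q = (1/n)·A·R^(2/3)·S^(1/2) = (1/0.014) × 0.4792 × 0.2442^(2/3) × 0.00061^(1/2) = 0.3302 m³/s
V = Q/A = 0.3302/0.4792 = 0.6892 m/s

0.689 m/s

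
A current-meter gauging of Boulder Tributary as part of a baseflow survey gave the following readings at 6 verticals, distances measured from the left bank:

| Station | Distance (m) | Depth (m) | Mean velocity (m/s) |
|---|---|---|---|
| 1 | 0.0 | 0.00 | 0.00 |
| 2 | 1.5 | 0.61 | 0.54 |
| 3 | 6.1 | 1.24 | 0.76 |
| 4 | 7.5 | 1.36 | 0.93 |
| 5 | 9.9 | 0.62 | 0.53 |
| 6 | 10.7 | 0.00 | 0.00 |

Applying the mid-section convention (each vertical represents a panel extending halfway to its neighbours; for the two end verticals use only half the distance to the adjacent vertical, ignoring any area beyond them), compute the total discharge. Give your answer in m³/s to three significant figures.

6.76 m³/s

w_2 = (6.1 − 0.0)/2 = 3.05 m; q_2 = 0.54 × 0.61 × 3.05 = 1.005 m³/s
w_3 = (7.5 − 1.5)/2 = 3 m; q_3 = 0.76 × 1.24 × 3 = 2.827 m³/s
w_4 = (9.9 − 6.1)/2 = 1.9 m; q_4 = 0.93 × 1.36 × 1.9 = 2.403 m³/s
w_5 = (10.7 − 7.5)/2 = 1.6 m; q_5 = 0.53 × 0.62 × 1.6 = 0.5258 m³/s
Stations 1, 6 contribute zero (depth or velocity is 0).
Q = Σ qᵢ = 6.761 m³/s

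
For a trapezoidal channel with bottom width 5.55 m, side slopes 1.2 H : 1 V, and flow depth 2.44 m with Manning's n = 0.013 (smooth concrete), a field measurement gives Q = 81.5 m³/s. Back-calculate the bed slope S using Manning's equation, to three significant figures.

A = (b + z·y)·y = (5.55 + 1.2×2.44)×2.44 = 20.69 m²
P = b + 2y√(1+z²) = 5.55 + 2×2.44×√(1+1.2²) = 13.17 m
R = A/P = 20.69/13.17 = 1.570 m
S = (Q·n / (1·A·R^(2/3)))² = (81.5×0.013 / (1×20.69×1.351))² = 0.001437

0.00144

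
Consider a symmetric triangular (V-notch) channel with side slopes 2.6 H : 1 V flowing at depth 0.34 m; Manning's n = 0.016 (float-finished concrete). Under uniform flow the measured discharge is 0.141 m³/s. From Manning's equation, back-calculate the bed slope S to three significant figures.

A = z·y² = 2.6×0.34² = 0.3006 m²
P = 2y√(1+z²) = 2×0.34×√(1+2.6²) = 1.894 m
R = A/P = 0.3006/1.894 = 0.1587 m
S = (Q·n / (1·A·R^(2/3)))² = (0.141×0.016 / (1×0.3006×0.2931))² = 0.0006559

0.000656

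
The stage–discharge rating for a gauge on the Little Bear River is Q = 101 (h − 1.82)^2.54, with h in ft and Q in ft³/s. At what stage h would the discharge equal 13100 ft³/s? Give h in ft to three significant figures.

8.61 ft

h − h₀ = (Q/C)^(1/b) = (13100/101)^(1/2.54) = 6.790 ft
h = 1.82 + 6.790 = 8.610 ft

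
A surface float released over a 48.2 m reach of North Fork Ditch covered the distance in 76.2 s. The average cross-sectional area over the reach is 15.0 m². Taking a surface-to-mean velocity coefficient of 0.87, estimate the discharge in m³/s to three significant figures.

v_surface = L / t̄ = 48.2 / 76.2 = 0.6325 m/s
v_mean = 0.87 × 0.6325 = 0.5503 m/s
Q = A × v_mean = 15.0 × 0.5503 = 8.255 m³/s

8.25 m³/s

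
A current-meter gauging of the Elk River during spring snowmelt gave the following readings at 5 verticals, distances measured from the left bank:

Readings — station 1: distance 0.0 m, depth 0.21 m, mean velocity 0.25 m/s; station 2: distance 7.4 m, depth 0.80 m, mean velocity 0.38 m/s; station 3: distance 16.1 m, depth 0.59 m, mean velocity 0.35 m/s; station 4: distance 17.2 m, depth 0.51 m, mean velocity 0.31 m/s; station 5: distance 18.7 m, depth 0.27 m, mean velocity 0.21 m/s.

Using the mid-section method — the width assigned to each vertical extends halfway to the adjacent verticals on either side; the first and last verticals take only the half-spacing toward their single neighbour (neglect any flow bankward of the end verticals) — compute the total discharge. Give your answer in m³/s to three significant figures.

3.90 m³/s

w_1 = (7.4 − 0.0)/2 = 3.7 m; q_1 = 0.25 × 0.21 × 3.7 = 0.1943 m³/s
w_2 = (16.1 − 0.0)/2 = 8.05 m; q_2 = 0.38 × 0.80 × 8.05 = 2.447 m³/s
w_3 = (17.2 − 7.4)/2 = 4.9 m; q_3 = 0.35 × 0.59 × 4.9 = 1.012 m³/s
w_4 = (18.7 − 16.1)/2 = 1.3 m; q_4 = 0.31 × 0.51 × 1.3 = 0.2055 m³/s
w_5 = (18.7 − 17.2)/2 = 0.75 m; q_5 = 0.21 × 0.27 × 0.75 = 0.04253 m³/s
Q = Σ qᵢ = 3.901 m³/s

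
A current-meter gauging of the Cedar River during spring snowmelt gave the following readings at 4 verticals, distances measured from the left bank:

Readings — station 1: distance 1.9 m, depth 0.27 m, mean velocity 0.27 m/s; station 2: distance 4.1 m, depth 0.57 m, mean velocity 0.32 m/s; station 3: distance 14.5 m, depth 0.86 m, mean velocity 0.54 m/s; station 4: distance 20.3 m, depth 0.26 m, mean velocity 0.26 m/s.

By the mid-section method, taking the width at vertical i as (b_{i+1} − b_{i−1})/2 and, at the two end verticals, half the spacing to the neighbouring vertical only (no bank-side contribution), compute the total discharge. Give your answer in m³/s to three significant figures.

5.19 m³/s

w_1 = (4.1 − 1.9)/2 = 1.1 m; q_1 = 0.27 × 0.27 × 1.1 = 0.08019 m³/s
w_2 = (14.5 − 1.9)/2 = 6.3 m; q_2 = 0.32 × 0.57 × 6.3 = 1.149 m³/s
w_3 = (20.3 − 4.1)/2 = 8.1 m; q_3 = 0.54 × 0.86 × 8.1 = 3.762 m³/s
w_4 = (20.3 − 14.5)/2 = 2.9 m; q_4 = 0.26 × 0.26 × 2.9 = 0.1960 m³/s
Q = Σ qᵢ = 5.187 m³/s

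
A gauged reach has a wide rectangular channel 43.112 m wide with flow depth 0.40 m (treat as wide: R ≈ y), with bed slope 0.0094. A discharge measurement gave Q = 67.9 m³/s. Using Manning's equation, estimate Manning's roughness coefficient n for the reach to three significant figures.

0.0134

A = b·y = 43.112 × 0.40 = 17.24 m²
Wide channel: R ≈ y = 0.40 m
n = (1/Q)·A·R^(2/3)·S^(1/2) = (1/67.9) × 17.24 × 0.5429 × 0.09695 = 0.01337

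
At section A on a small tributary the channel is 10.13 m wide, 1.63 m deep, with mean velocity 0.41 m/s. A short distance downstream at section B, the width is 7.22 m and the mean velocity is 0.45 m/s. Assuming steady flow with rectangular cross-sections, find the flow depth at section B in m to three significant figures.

Q = A₁V₁ = (10.13×1.63) × 0.41 = 6.770 m³/s
d₂ = Q/(b₂ V₂) = 6.770/(7.22×0.45) = 2.084 m

2.08 m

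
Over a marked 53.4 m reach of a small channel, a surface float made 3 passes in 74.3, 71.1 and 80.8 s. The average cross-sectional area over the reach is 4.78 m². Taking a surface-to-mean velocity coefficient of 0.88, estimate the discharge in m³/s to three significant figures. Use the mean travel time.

t̄ = (74.3 + 71.1 + 80.8) / 3 = 75.4 s
v_surface = L / t̄ = 53.4 / 75.4 = 0.7082 m/s
v_mean = 0.88 × 0.7082 = 0.6232 m/s
Q = A × v_mean = 4.78 × 0.6232 = 2.979 m³/s

2.98 m³/s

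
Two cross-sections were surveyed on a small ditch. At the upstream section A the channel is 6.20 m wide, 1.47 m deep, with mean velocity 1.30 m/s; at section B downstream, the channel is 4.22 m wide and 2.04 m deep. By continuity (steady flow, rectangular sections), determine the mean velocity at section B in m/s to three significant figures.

Q = A₁V₁ = (6.20×1.47) × 1.30 = 11.85 m³/s
A₂ = 4.22 × 2.04 = 8.609 m²
V₂ = Q/A₂ = 11.85/8.609 = 1.376 m/s

1.38 m/s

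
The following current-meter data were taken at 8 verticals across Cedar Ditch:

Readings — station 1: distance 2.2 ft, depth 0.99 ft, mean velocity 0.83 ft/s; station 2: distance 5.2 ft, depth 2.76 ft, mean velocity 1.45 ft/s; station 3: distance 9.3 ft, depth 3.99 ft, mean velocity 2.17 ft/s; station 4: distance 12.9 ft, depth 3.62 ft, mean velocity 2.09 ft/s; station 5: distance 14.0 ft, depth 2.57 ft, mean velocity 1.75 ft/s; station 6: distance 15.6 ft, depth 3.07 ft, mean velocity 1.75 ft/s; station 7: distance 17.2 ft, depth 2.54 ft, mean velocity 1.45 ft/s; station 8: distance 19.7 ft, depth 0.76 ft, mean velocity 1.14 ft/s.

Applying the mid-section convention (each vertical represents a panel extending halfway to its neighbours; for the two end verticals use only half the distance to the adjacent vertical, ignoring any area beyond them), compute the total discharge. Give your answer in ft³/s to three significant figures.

w_1 = (5.2 − 2.2)/2 = 1.5 ft; q_1 = 0.83 × 0.99 × 1.5 = 1.233 ft³/s
w_2 = (9.3 − 2.2)/2 = 3.55 ft; q_2 = 1.45 × 2.76 × 3.55 = 14.21 ft³/s
w_3 = (12.9 − 5.2)/2 = 3.85 ft; q_3 = 2.17 × 3.99 × 3.85 = 33.33 ft³/s
w_4 = (14.0 − 9.3)/2 = 2.35 ft; q_4 = 2.09 × 3.62 × 2.35 = 17.78 ft³/s
w_5 = (15.6 − 12.9)/2 = 1.35 ft; q_5 = 1.75 × 2.57 × 1.35 = 6.072 ft³/s
w_6 = (17.2 − 14.0)/2 = 1.6 ft; q_6 = 1.75 × 3.07 × 1.6 = 8.596 ft³/s
w_7 = (19.7 − 15.6)/2 = 2.05 ft; q_7 = 1.45 × 2.54 × 2.05 = 7.550 ft³/s
w_8 = (19.7 − 17.2)/2 = 1.25 ft; q_8 = 1.14 × 0.76 × 1.25 = 1.083 ft³/s
Q = Σ qᵢ = 89.85 ft³/s

89.9 ft³/s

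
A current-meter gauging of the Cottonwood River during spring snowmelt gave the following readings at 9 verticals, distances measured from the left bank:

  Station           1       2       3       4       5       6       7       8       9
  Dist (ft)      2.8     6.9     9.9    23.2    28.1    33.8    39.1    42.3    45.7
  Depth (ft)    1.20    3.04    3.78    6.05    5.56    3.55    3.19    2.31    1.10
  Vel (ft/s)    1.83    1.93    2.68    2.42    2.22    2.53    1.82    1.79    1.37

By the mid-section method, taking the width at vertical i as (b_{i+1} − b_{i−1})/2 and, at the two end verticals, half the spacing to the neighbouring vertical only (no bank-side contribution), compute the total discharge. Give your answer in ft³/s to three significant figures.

397 ft³/s

w_1 = (6.9 − 2.8)/2 = 2.05 ft; q_1 = 1.83 × 1.20 × 2.05 = 4.502 ft³/s
w_2 = (9.9 − 2.8)/2 = 3.55 ft; q_2 = 1.93 × 3.04 × 3.55 = 20.83 ft³/s
w_3 = (23.2 − 6.9)/2 = 8.15 ft; q_3 = 2.68 × 3.78 × 8.15 = 82.56 ft³/s
w_4 = (28.1 − 9.9)/2 = 9.1 ft; q_4 = 2.42 × 6.05 × 9.1 = 133.2 ft³/s
w_5 = (33.8 − 23.2)/2 = 5.3 ft; q_5 = 2.22 × 5.56 × 5.3 = 65.42 ft³/s
w_6 = (39.1 − 28.1)/2 = 5.5 ft; q_6 = 2.53 × 3.55 × 5.5 = 49.40 ft³/s
w_7 = (42.3 − 33.8)/2 = 4.25 ft; q_7 = 1.82 × 3.19 × 4.25 = 24.67 ft³/s
w_8 = (45.7 − 39.1)/2 = 3.3 ft; q_8 = 1.79 × 2.31 × 3.3 = 13.65 ft³/s
w_9 = (45.7 − 42.3)/2 = 1.7 ft; q_9 = 1.37 × 1.10 × 1.7 = 2.562 ft³/s
Q = Σ qᵢ = 396.8 ft³/s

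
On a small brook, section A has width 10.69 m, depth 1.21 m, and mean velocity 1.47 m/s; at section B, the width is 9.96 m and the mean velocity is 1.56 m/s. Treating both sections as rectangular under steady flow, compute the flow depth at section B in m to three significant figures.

1.22 m

Q = A₁V₁ = (10.69×1.21) × 1.47 = 19.01 m³/s
d₂ = Q/(b₂ V₂) = 19.01/(9.96×1.56) = 1.224 m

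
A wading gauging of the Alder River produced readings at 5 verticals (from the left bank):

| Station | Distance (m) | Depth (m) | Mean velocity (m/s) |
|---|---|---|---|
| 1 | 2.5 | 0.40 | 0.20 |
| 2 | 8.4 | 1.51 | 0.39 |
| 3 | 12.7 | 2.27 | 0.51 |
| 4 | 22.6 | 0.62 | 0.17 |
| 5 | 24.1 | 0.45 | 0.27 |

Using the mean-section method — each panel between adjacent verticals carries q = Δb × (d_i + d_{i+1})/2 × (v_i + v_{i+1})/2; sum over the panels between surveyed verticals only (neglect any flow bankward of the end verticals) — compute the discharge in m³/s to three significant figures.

10.4 m³/s

Panel 1-2: Δb = 5.9 m, d̄ = (0.40+1.51)/2 = 0.955, v̄ = (0.20+0.39)/2 = 0.295 → q = 5.9×0.955×0.295 = 1.662 m³/s
Panel 2-3: Δb = 4.3 m, d̄ = (1.51+2.27)/2 = 1.89, v̄ = (0.39+0.51)/2 = 0.45 → q = 4.3×1.89×0.45 = 3.657 m³/s
Panel 3-4: Δb = 9.9 m, d̄ = (2.27+0.62)/2 = 1.445, v̄ = (0.51+0.17)/2 = 0.34 → q = 9.9×1.445×0.34 = 4.864 m³/s
Panel 4-5: Δb = 1.5 m, d̄ = (0.62+0.45)/2 = 0.535, v̄ = (0.17+0.27)/2 = 0.22 → q = 1.5×0.535×0.22 = 0.1766 m³/s
Q = Σ q = 10.36 m³/s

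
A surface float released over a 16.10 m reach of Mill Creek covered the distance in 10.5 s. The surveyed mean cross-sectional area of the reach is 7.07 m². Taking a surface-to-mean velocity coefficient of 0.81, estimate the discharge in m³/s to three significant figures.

8.78 m³/s

v_surface = L / t̄ = 16.10 / 10.5 = 1.533 m/s
v_mean = 0.81 × 1.533 = 1.242 m/s
Q = A × v_mean = 7.07 × 1.242 = 8.781 m³/s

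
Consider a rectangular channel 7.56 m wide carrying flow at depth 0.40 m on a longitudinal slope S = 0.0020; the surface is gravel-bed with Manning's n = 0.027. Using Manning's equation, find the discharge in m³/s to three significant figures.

A = b·y = 7.56 × 0.40 = 3.024 m²
P = b + 2y = 7.56 + 2×0.40 = 8.360 m
R = A/P = 3.024/8.360 = 0.3617 m
Q = (1/n)·A·R^(2/3)·S^(1/2) = (1/0.027) × 3.024 × 0.3617^(2/3) × 0.0020^(1/2) = 2.543 m³/s

2.54 m³/s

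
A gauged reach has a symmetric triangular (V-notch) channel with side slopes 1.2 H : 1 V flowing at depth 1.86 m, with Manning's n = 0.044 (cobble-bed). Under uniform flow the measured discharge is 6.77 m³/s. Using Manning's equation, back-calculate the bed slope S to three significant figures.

A = z·y² = 1.2×1.86² = 4.152 m²
P = 2y√(1+z²) = 2×1.86×√(1+1.2²) = 5.811 m
R = A/P = 4.152/5.811 = 0.7144 m
S = (Q·n / (1·A·R^(2/3)))² = (6.77×0.044 / (1×4.152×0.7992))² = 0.008061

0.00806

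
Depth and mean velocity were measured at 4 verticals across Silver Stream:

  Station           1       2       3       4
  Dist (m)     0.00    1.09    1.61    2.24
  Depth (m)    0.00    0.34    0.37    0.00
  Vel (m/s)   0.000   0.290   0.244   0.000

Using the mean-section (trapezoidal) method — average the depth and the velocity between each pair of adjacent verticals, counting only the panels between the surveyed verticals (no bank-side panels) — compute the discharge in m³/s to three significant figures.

Panel 1-2: Δb = 1.09 m, d̄ = (0.00+0.34)/2 = 0.17, v̄ = (0.000+0.290)/2 = 0.145 → q = 1.09×0.17×0.145 = 0.02687 m³/s
Panel 2-3: Δb = 0.52 m, d̄ = (0.34+0.37)/2 = 0.355, v̄ = (0.290+0.244)/2 = 0.267 → q = 0.52×0.355×0.267 = 0.04929 m³/s
Panel 3-4: Δb = 0.63 m, d̄ = (0.37+0.00)/2 = 0.185, v̄ = (0.244+0.000)/2 = 0.122 → q = 0.63×0.185×0.122 = 0.01422 m³/s
Q = Σ q = 0.09038 m³/s

0.0904 m³/s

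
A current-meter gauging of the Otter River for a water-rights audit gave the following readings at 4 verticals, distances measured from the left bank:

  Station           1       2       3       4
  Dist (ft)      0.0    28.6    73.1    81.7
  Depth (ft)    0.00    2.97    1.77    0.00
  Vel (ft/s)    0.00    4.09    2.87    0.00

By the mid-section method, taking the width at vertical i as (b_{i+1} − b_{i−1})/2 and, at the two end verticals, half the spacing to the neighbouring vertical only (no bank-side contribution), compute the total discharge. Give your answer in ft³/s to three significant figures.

579 ft³/s

w_2 = (73.1 − 0.0)/2 = 36.55 ft; q_2 = 4.09 × 2.97 × 36.55 = 444.0 ft³/s
w_3 = (81.7 − 28.6)/2 = 26.55 ft; q_3 = 2.87 × 1.77 × 26.55 = 134.9 ft³/s
Stations 1, 4 contribute zero (depth or velocity is 0).
Q = Σ qᵢ = 578.9 ft³/s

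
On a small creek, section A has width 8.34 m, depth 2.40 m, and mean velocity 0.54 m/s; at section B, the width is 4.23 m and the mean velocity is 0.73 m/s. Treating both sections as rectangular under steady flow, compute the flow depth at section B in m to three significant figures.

3.50 m

Q = A₁V₁ = (8.34×2.40) × 0.54 = 10.81 m³/s
d₂ = Q/(b₂ V₂) = 10.81/(4.23×0.73) = 3.500 m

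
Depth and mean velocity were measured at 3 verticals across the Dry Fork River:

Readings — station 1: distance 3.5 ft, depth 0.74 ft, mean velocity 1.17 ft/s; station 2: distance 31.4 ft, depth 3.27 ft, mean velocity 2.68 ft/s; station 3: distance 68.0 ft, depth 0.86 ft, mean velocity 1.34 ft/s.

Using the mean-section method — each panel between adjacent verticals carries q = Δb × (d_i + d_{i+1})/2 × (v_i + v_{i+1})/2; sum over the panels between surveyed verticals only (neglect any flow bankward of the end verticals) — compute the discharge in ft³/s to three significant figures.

260 ft³/s

Panel 1-2: Δb = 27.9 ft, d̄ = (0.74+3.27)/2 = 2.005, v̄ = (1.17+2.68)/2 = 1.925 → q = 27.9×2.005×1.925 = 107.7 ft³/s
Panel 2-3: Δb = 36.6 ft, d̄ = (3.27+0.86)/2 = 2.065, v̄ = (2.68+1.34)/2 = 2.01 → q = 36.6×2.065×2.01 = 151.9 ft³/s
Q = Σ q = 259.6 ft³/s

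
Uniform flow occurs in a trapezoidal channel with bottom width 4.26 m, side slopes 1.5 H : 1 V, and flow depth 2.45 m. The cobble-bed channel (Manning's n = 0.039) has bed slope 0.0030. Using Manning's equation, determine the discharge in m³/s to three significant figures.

A = (b + z·y)·y = (4.26 + 1.5×2.45)×2.45 = 19.44 m²
P = b + 2y√(1+z²) = 4.26 + 2×2.45×√(1+1.5²) = 13.09 m
R = A/P = 19.44/13.09 = 1.485 m
Q = (1/n)·A·R^(2/3)·S^(1/2) = (1/0.039) × 19.44 × 1.485^(2/3) × 0.0030^(1/2) = 35.53 m³/s

35.5 m³/s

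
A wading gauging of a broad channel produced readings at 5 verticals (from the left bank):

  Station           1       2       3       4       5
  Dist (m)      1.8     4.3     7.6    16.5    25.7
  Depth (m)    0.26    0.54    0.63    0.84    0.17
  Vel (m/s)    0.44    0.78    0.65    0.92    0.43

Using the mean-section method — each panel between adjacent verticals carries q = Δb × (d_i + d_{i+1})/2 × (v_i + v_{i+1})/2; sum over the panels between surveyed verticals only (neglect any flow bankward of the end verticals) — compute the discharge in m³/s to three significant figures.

Panel 1-2: Δb = 2.5 m, d̄ = (0.26+0.54)/2 = 0.4, v̄ = (0.44+0.78)/2 = 0.61 → q = 2.5×0.4×0.61 = 0.6100 m³/s
Panel 2-3: Δb = 3.3 m, d̄ = (0.54+0.63)/2 = 0.585, v̄ = (0.78+0.65)/2 = 0.715 → q = 3.3×0.585×0.715 = 1.380 m³/s
Panel 3-4: Δb = 8.9 m, d̄ = (0.63+0.84)/2 = 0.735, v̄ = (0.65+0.92)/2 = 0.785 → q = 8.9×0.735×0.785 = 5.135 m³/s
Panel 4-5: Δb = 9.2 m, d̄ = (0.84+0.17)/2 = 0.505, v̄ = (0.92+0.43)/2 = 0.675 → q = 9.2×0.505×0.675 = 3.136 m³/s
Q = Σ q = 10.26 m³/s

10.3 m³/s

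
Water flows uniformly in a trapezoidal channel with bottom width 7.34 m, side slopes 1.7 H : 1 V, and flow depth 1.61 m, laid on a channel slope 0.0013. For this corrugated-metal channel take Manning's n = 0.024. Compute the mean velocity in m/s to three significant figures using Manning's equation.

A = (b + z·y)·y = (7.34 + 1.7×1.61)×1.61 = 16.22 m²
P = b + 2y√(1+z²) = 7.34 + 2×1.61×√(1+1.7²) = 13.69 m
R = A/P = 16.22/13.69 = 1.185 m
Q = (1/n)·A·R^(2/3)·S^(1/2) = (1/0.024) × 16.22 × 1.185^(2/3) × 0.0013^(1/2) = 27.29 m³/s
V = Q/A = 27.29/16.22 = 1.682 m/s

1.68 m/s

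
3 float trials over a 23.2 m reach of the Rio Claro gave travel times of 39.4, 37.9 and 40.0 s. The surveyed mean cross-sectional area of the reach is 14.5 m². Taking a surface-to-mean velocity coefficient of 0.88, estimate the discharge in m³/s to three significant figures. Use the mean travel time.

t̄ = (39.4 + 37.9 + 40.0) / 3 = 39.1 s
v_surface = L / t̄ = 23.2 / 39.1 = 0.5934 m/s
v_mean = 0.88 × 0.5934 = 0.5221 m/s
Q = A × v_mean = 14.5 × 0.5221 = 7.571 m³/s

7.57 m³/s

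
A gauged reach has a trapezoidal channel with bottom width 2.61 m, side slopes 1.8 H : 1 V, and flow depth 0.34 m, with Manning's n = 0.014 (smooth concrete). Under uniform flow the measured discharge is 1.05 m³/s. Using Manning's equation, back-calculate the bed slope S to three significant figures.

A = (b + z·y)·y = (2.61 + 1.8×0.34)×0.34 = 1.095 m²
P = b + 2y√(1+z²) = 2.61 + 2×0.34×√(1+1.8²) = 4.010 m
R = A/P = 1.095/4.010 = 0.2732 m
S = (Q·n / (1·A·R^(2/3)))² = (1.05×0.014 / (1×1.095×0.4210))² = 0.001016

0.00102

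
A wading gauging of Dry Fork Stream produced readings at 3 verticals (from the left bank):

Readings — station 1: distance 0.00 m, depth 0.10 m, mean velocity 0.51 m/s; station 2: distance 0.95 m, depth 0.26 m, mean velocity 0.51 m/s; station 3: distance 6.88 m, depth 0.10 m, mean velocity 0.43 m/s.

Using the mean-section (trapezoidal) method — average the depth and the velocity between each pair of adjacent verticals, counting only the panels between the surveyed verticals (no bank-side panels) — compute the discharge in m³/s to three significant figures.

0.589 m³/s

Panel 1-2: Δb = 0.95 m, d̄ = (0.10+0.26)/2 = 0.18, v̄ = (0.51+0.51)/2 = 0.51 → q = 0.95×0.18×0.51 = 0.08721 m³/s
Panel 2-3: Δb = 5.93 m, d̄ = (0.26+0.10)/2 = 0.18, v̄ = (0.51+0.43)/2 = 0.47 → q = 5.93×0.18×0.47 = 0.5017 m³/s
Q = Σ q = 0.5889 m³/s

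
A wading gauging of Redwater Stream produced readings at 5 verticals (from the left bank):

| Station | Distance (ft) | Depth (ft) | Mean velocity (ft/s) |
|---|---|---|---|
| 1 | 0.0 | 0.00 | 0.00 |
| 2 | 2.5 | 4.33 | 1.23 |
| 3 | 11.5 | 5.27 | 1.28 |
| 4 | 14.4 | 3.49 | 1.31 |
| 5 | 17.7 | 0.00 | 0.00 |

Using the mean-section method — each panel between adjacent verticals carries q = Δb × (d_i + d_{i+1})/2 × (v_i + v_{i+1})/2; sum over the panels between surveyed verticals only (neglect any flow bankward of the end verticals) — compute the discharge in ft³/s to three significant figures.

77.8 ft³/s

Panel 1-2: Δb = 2.5 ft, d̄ = (0.00+4.33)/2 = 2.165, v̄ = (0.00+1.23)/2 = 0.615 → q = 2.5×2.165×0.615 = 3.329 ft³/s
Panel 2-3: Δb = 9 ft, d̄ = (4.33+5.27)/2 = 4.8, v̄ = (1.23+1.28)/2 = 1.255 → q = 9×4.8×1.255 = 54.22 ft³/s
Panel 3-4: Δb = 2.9 ft, d̄ = (5.27+3.49)/2 = 4.38, v̄ = (1.28+1.31)/2 = 1.295 → q = 2.9×4.38×1.295 = 16.45 ft³/s
Panel 4-5: Δb = 3.3 ft, d̄ = (3.49+0.00)/2 = 1.745, v̄ = (1.31+0.00)/2 = 0.655 → q = 3.3×1.745×0.655 = 3.772 ft³/s
Q = Σ q = 77.77 ft³/s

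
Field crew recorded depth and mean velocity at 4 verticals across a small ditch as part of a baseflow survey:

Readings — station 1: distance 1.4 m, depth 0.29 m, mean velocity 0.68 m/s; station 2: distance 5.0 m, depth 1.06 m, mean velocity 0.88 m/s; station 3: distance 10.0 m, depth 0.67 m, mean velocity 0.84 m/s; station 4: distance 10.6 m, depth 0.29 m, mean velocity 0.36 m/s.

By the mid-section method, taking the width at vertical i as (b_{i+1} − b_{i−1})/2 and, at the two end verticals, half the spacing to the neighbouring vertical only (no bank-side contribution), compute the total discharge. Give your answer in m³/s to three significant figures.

5.97 m³/s

w_1 = (5.0 − 1.4)/2 = 1.8 m; q_1 = 0.68 × 0.29 × 1.8 = 0.3550 m³/s
w_2 = (10.0 − 1.4)/2 = 4.3 m; q_2 = 0.88 × 1.06 × 4.3 = 4.011 m³/s
w_3 = (10.6 − 5.0)/2 = 2.8 m; q_3 = 0.84 × 0.67 × 2.8 = 1.576 m³/s
w_4 = (10.6 − 10.0)/2 = 0.3 m; q_4 = 0.36 × 0.29 × 0.3 = 0.03132 m³/s
Q = Σ qᵢ = 5.973 m³/s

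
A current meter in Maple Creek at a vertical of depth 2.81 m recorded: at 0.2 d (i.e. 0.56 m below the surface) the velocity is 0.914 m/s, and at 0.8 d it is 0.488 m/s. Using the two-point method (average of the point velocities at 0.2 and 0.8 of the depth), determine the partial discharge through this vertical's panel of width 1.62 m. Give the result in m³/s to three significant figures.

v̄ = (0.914 + 0.488) / 2 = 0.7010 m/s
q = v̄ × d × w = 0.7010 × 2.81 × 1.62 = 3.191 m³/s

3.19 m³/s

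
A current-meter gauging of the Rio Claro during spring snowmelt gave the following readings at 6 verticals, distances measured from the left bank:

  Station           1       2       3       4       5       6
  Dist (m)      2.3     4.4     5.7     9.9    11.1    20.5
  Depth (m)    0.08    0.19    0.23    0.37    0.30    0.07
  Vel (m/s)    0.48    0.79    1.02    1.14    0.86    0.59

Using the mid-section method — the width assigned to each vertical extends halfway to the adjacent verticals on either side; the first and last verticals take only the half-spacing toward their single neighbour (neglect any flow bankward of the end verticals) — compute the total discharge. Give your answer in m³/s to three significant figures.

w_1 = (4.4 − 2.3)/2 = 1.05 m; q_1 = 0.48 × 0.08 × 1.05 = 0.04032 m³/s
w_2 = (5.7 − 2.3)/2 = 1.7 m; q_2 = 0.79 × 0.19 × 1.7 = 0.2552 m³/s
w_3 = (9.9 − 4.4)/2 = 2.75 m; q_3 = 1.02 × 0.23 × 2.75 = 0.6452 m³/s
w_4 = (11.1 − 5.7)/2 = 2.7 m; q_4 = 1.14 × 0.37 × 2.7 = 1.139 m³/s
w_5 = (20.5 − 9.9)/2 = 5.3 m; q_5 = 0.86 × 0.30 × 5.3 = 1.367 m³/s
w_6 = (20.5 − 11.1)/2 = 4.7 m; q_6 = 0.59 × 0.07 × 4.7 = 0.1941 m³/s
Q = Σ qᵢ = 3.641 m³/s

3.64 m³/s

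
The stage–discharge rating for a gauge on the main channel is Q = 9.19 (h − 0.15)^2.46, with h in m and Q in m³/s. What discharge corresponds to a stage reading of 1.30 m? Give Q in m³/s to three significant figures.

13.0 m³/s

Q = 9.19 × (1.30 − 0.15)^2.46 = 9.19 × 1.15^2.46 = 12.96 m³/s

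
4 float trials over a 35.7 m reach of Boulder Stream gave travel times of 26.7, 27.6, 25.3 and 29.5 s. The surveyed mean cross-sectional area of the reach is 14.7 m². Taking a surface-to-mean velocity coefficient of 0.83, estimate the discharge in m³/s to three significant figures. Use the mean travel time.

16.0 m³/s

t̄ = (26.7 + 27.6 + 25.3 + 29.5) / 4 = 27.275 s
v_surface = L / t̄ = 35.7 / 27.275 = 1.309 m/s
v_mean = 0.83 × 1.309 = 1.086 m/s
Q = A × v_mean = 14.7 × 1.086 = 15.97 m³/s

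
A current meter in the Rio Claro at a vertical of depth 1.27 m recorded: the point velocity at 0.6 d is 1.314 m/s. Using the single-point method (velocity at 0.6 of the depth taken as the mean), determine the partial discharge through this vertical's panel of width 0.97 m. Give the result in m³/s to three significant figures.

1.62 m³/s

v̄ = v₀.₆ = 1.314 m/s
q = v̄ × d × w = 1.314 × 1.27 × 0.97 = 1.619 m³/s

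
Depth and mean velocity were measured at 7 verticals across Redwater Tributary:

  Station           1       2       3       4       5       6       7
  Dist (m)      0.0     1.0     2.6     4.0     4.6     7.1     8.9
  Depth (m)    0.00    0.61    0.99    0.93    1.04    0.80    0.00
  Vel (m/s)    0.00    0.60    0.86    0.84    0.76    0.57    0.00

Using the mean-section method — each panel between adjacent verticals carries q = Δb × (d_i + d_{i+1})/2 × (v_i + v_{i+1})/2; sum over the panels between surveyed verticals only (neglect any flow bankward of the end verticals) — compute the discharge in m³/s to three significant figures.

4.38 m³/s

Panel 1-2: Δb = 1 m, d̄ = (0.00+0.61)/2 = 0.305, v̄ = (0.00+0.60)/2 = 0.3 → q = 1×0.305×0.3 = 0.09150 m³/s
Panel 2-3: Δb = 1.6 m, d̄ = (0.61+0.99)/2 = 0.8, v̄ = (0.60+0.86)/2 = 0.73 → q = 1.6×0.8×0.73 = 0.9344 m³/s
Panel 3-4: Δb = 1.4 m, d̄ = (0.99+0.93)/2 = 0.96, v̄ = (0.86+0.84)/2 = 0.85 → q = 1.4×0.96×0.85 = 1.142 m³/s
Panel 4-5: Δb = 0.6 m, d̄ = (0.93+1.04)/2 = 0.985, v̄ = (0.84+0.76)/2 = 0.8 → q = 0.6×0.985×0.8 = 0.4728 m³/s
Panel 5-6: Δb = 2.5 m, d̄ = (1.04+0.80)/2 = 0.92, v̄ = (0.76+0.57)/2 = 0.665 → q = 2.5×0.92×0.665 = 1.530 m³/s
Panel 6-7: Δb = 1.8 m, d̄ = (0.80+0.00)/2 = 0.4, v̄ = (0.57+0.00)/2 = 0.285 → q = 1.8×0.4×0.285 = 0.2052 m³/s
Q = Σ q = 4.376 m³/s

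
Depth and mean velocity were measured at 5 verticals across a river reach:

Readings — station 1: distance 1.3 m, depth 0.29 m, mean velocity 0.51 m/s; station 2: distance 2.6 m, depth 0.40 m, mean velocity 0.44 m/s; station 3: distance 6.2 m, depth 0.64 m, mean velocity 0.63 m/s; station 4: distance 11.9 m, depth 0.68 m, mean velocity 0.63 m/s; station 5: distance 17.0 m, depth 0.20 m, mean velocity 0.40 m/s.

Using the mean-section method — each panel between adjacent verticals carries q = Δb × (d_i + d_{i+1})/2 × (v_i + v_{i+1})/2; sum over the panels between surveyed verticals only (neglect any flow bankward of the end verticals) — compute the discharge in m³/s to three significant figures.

4.74 m³/s

Panel 1-2: Δb = 1.3 m, d̄ = (0.29+0.40)/2 = 0.345, v̄ = (0.51+0.44)/2 = 0.475 → q = 1.3×0.345×0.475 = 0.2130 m³/s
Panel 2-3: Δb = 3.6 m, d̄ = (0.40+0.64)/2 = 0.52, v̄ = (0.44+0.63)/2 = 0.535 → q = 3.6×0.52×0.535 = 1.002 m³/s
Panel 3-4: Δb = 5.7 m, d̄ = (0.64+0.68)/2 = 0.66, v̄ = (0.63+0.63)/2 = 0.63 → q = 5.7×0.66×0.63 = 2.370 m³/s
Panel 4-5: Δb = 5.1 m, d̄ = (0.68+0.20)/2 = 0.44, v̄ = (0.63+0.40)/2 = 0.515 → q = 5.1×0.44×0.515 = 1.156 m³/s
Q = Σ q = 4.740 m³/s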